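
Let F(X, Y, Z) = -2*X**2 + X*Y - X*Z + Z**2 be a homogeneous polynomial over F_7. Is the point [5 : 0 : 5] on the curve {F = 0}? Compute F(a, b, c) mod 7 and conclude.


F(5,0,5) ≡ 6 (mod 7); P is NOT on the curve.

Evaluate F(5, 0, 5) term-by-term (mod 7).
  -2*X**2 ↦ -2·25·1·1 = -50
  X*Y ↦ 1·5·0·1 = 0
  -X*Z ↦ -1·5·1·5 = -25
  Z**2 ↦ 1·1·1·25 = 25
Sum: F(5, 0, 5) = (-50) + (0) + (-25) + (25) = -50.
Reducing mod 7: -50 ≡ 6 (mod 7).
Since F(a, b, c) ≡ 6 ≠ 0 (mod 7), P does NOT lie on the curve.


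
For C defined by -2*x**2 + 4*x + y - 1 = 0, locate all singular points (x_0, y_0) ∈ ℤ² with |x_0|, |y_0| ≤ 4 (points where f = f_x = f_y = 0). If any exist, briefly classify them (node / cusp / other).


No singular points in the scanned grid; C is smooth there.

Compute partial derivatives:
  f_x = 4 - 4*x.
  f_y = 1.
f_y = 1 is a nonzero constant, so f_y never vanishes: no point (x, y) can satisfy f = f_x = f_y = 0. In particular no (x, y) ∈ {−4, ..., 4}² is singular; the curve is smooth.


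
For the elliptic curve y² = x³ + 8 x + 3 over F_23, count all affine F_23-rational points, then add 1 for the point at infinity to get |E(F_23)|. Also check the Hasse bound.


Affine points = {(0, 7), (0, 16), (1, 9), (1, 14), (2, 2), (2, 21), (3, 10), (3, 13), (8, 2), (8, 21), (10, 5), (10, 18), (13, 2), (13, 21), (15, 5), (15, 18), (16, 8), (16, 15), (21, 5), (21, 18)}; affine count = 20; |E(F_23)| = 21.

Discriminant check: Δ ∝ 4a³ + 27b² = 4·8³ + 27·3² = 4·512 + 27·9 ≡ 14 (mod 23). Nonzero ⇒ E is nonsingular.
For each x ∈ F_23, compute rhs = x³ + 8·x + 3 mod 23, then count y ∈ F_23 with y² ≡ rhs.
  x = 0: rhs = 3, matching y values: 7, 16 (2 points).
  x = 1: rhs = 12, matching y values: 9, 14 (2 points).
  x = 2: rhs = 4, matching y values: 2, 21 (2 points).
  x = 3: rhs = 8, matching y values: 10, 13 (2 points).
  x = 4: rhs = 7, matching y values: none (0 points).
  x = 5: rhs = 7, matching y values: none (0 points).
  x = 6: rhs = 14, matching y values: none (0 points).
  x = 7: rhs = 11, matching y values: none (0 points).
  x = 8: rhs = 4, matching y values: 2, 21 (2 points).
  x = 9: rhs = 22, matching y values: none (0 points).
  x = 10: rhs = 2, matching y values: 5, 18 (2 points).
  x = 11: rhs = 19, matching y values: none (0 points).
  x = 12: rhs = 10, matching y values: none (0 points).
  x = 13: rhs = 4, matching y values: 2, 21 (2 points).
  x = 14: rhs = 7, matching y values: none (0 points).
  x = 15: rhs = 2, matching y values: 5, 18 (2 points).
  x = 16: rhs = 18, matching y values: 8, 15 (2 points).
  x = 17: rhs = 15, matching y values: none (0 points).
  x = 18: rhs = 22, matching y values: none (0 points).
  x = 19: rhs = 22, matching y values: none (0 points).
  x = 20: rhs = 21, matching y values: none (0 points).
  x = 21: rhs = 2, matching y values: 5, 18 (2 points).
  x = 22: rhs = 17, matching y values: none (0 points).
Total affine count: 20.
Full point count |E(F_23)| = 20 + 1 = 21.
Hasse bound: |21 − (23+1)| = |-3| = 3 ≤ 2√23 ≈ 9.5917 ✓.


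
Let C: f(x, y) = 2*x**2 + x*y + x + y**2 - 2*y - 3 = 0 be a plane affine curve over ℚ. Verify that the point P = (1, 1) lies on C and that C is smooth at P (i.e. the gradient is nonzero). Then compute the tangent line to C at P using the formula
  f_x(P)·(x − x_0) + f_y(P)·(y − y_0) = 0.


Tangent line at P: 6*x + y - 7 = 0.

Step 1: f(1, 1) = 0, so P lies on C.
Step 2: partial derivatives
  f_x(x, y) = 4*x + y + 1, f_y(x, y) = x + 2*y - 2.
  f_x(P) = 6, f_y(P) = 1 (gradient nonzero, so P is smooth).
Step 3: tangent line at P: 6·(x − 1) + 1·(y − 1) = 0.
Expanding: 6*x + y - 7 = 0.


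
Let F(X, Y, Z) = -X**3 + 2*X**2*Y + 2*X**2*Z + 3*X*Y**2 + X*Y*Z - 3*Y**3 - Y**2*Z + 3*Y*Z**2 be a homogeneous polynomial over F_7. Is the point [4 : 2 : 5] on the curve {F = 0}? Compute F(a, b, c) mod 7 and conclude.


F(4,2,5) ≡ 4 (mod 7); P is NOT on the curve.

Evaluate F(4, 2, 5) term-by-term (mod 7).
  -X**3 ↦ -1·64·1·1 = -64
  2*X**2*Y ↦ 2·16·2·1 = 64
  2*X**2*Z ↦ 2·16·1·5 = 160
  3*X*Y**2 ↦ 3·4·4·1 = 48
  X*Y*Z ↦ 1·4·2·5 = 40
  -3*Y**3 ↦ -3·1·8·1 = -24
  -Y**2*Z ↦ -1·1·4·5 = -20
  3*Y*Z**2 ↦ 3·1·2·25 = 150
Sum: F(4, 2, 5) = (-64) + (64) + (160) + (48) + (40) + (-24) + (-20) + (150) = 354.
Reducing mod 7: 354 ≡ 4 (mod 7).
Since F(a, b, c) ≡ 4 ≠ 0 (mod 7), P does NOT lie on the curve.


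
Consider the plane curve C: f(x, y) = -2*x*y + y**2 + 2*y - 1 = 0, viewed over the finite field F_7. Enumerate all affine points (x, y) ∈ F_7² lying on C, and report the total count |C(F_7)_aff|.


Affine F_7-points: {(0, 2), (0, 3), (1, 1), (1, 6), (2, 4), (2, 5)}; count = 6.

For each of the 49 pairs (x, y) ∈ F_7², evaluate f(x, y) mod 7. Record the zeros.
  x = 0: [0↦6, 1↦2, 2↦0, 3↦0, 4↦2, 5↦6, 6↦5]  zeros at y ∈ {2, 3}
  x = 1: [0↦6, 1↦0, 2↦3, 3↦1, 4↦1, 5↦3, 6↦0]  zeros at y ∈ {1, 6}
  x = 2: [0↦6, 1↦5, 2↦6, 3↦2, 4↦0, 5↦0, 6↦2]  zeros at y ∈ {4, 5}
  x = 3: [0↦6, 1↦3, 2↦2, 3↦3, 4↦6, 5↦4, 6↦4]  zeros at y ∈ ∅
  x = 4: [0↦6, 1↦1, 2↦5, 3↦4, 4↦5, 5↦1, 6↦6]  zeros at y ∈ ∅
  x = 5: [0↦6, 1↦6, 2↦1, 3↦5, 4↦4, 5↦5, 6↦1]  zeros at y ∈ ∅
  x = 6: [0↦6, 1↦4, 2↦4, 3↦6, 4↦3, 5↦2, 6↦3]  zeros at y ∈ ∅
Collecting zeros: affine points = {(0, 2), (0, 3), (1, 1), (1, 6), (2, 4), (2, 5)}.
Total count |C(F_7)_aff| = 6.


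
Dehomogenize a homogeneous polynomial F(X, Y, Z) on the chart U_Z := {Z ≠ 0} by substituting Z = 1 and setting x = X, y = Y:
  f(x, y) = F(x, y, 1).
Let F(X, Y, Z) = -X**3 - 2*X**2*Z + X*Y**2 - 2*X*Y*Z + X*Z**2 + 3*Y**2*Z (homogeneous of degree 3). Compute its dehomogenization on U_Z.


f(x, y) = -x**3 - 2*x**2 + x*y**2 - 2*x*y + x + 3*y**2

On U_Z we set Z = 1. Each monomial c·X^i·Y^j·Z^k in F becomes c·x^i·y^j·1^k = c·x^i·y^j.
Substituting Z = 1: F(X, Y, 1) = -x**3 - 2*x**2 + x*y**2 - 2*x*y + x + 3*y**2.
Note: deg(f) ≤ deg(F) = 3; strict inequality happens when F is divisible by Z (lost terms).


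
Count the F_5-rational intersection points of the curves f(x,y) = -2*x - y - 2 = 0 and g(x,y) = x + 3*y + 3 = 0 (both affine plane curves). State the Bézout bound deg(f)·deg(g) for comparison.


Common zeros: ∅; count = 0; Bézout bound = 1.

deg(f) = 1, deg(g) = 1, so Bézout bound = 1.
Scan x ∈ F_5. For each x, list the y ∈ F_5 with f(x, y) ≡ 0 and those with g(x, y) ≡ 0 (mod 5); the common zeros in that column are the intersection.
  x = 0: f ≡ 0 at y ∈ {3}; g ≡ 0 at y ∈ {4}; common: ∅.
  x = 1: f ≡ 0 at y ∈ {1}; g ≡ 0 at y ∈ {2}; common: ∅.
  x = 2: f ≡ 0 at y ∈ {4}; g ≡ 0 at y ∈ {0}; common: ∅.
  x = 3: f ≡ 0 at y ∈ {2}; g ≡ 0 at y ∈ {3}; common: ∅.
  x = 4: f ≡ 0 at y ∈ {0}; g ≡ 0 at y ∈ {1}; common: ∅.
Collecting: common zeros = ∅, so the count is 0.
Comparison with the Bézout bound: 0 ≤ 1 = deg(f)·deg(g), as expected for curves with no common component (the affine F_5-count falls short of the bound because intersections may lie at infinity, over extension fields, or carry multiplicity).


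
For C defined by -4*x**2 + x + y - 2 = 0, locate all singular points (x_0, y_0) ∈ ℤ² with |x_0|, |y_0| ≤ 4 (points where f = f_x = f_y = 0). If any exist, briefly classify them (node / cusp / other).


No singular points in the scanned grid; C is smooth there.

Compute partial derivatives:
  f_x = 1 - 8*x.
  f_y = 1.
f_y = 1 is a nonzero constant, so f_y never vanishes: no point (x, y) can satisfy f = f_x = f_y = 0. In particular no (x, y) ∈ {−4, ..., 4}² is singular; the curve is smooth.


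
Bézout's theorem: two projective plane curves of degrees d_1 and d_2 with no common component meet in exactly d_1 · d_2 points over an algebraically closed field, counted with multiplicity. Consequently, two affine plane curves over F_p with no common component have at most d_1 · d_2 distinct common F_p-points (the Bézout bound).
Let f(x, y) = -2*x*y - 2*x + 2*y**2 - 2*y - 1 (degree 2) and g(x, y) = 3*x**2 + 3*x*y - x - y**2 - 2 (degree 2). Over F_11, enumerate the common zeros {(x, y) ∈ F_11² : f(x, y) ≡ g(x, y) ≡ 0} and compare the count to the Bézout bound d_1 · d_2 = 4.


Common zeros: {(0, 3), (6, 2), (6, 5)}; count = 3; Bézout bound = 4.

deg(f) = 2, deg(g) = 2, so Bézout bound = 4.
Scan x ∈ F_11. For each x, list the y ∈ F_11 with f(x, y) ≡ 0 and those with g(x, y) ≡ 0 (mod 11); the common zeros in that column are the intersection.
  x = 0: f ≡ 0 at y ∈ {3, 9}; g ≡ 0 at y ∈ {3, 8}; common: {3}.
  x = 1: f ≡ 0 at y ∈ ∅; g ≡ 0 at y ∈ {0, 3}; common: ∅.
  x = 2: f ≡ 0 at y ∈ ∅; g ≡ 0 at y ∈ ∅; common: ∅.
  x = 3: f ≡ 0 at y ∈ ∅; g ≡ 0 at y ∈ {0, 9}; common: ∅.
  x = 4: f ≡ 0 at y ∈ ∅; g ≡ 0 at y ∈ {5, 7}; common: ∅.
  x = 5: f ≡ 0 at y ∈ {0, 6}; g ≡ 0 at y ∈ ∅; common: ∅.
  x = 6: f ≡ 0 at y ∈ {2, 5}; g ≡ 0 at y ∈ {2, 5}; common: {2, 5}.
  x = 7: f ≡ 0 at y ∈ ∅; g ≡ 0 at y ∈ {2, 8}; common: ∅.
  x = 8: f ≡ 0 at y ∈ {1, 8}; g ≡ 0 at y ∈ ∅; common: ∅.
  x = 9: f ≡ 0 at y ∈ ∅; g ≡ 0 at y ∈ ∅; common: ∅.
  x = 10: f ≡ 0 at y ∈ {4, 7}; g ≡ 0 at y ∈ ∅; common: ∅.
Collecting: common zeros = {(0, 3), (6, 2), (6, 5)}, so the count is 3.
Comparison with the Bézout bound: 3 ≤ 4 = deg(f)·deg(g), as expected for curves with no common component (the affine F_11-count falls short of the bound because intersections may lie at infinity, over extension fields, or carry multiplicity).


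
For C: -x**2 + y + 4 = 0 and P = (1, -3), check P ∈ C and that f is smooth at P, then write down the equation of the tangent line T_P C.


Tangent line at P: -2*x + y + 5 = 0.

Step 1: f(1, -3) = 0, so P lies on C.
Step 2: partial derivatives
  f_x(x, y) = -2*x, f_y(x, y) = 1.
  f_x(P) = -2, f_y(P) = 1 (gradient nonzero, so P is smooth).
Step 3: tangent line at P: -2·(x − 1) + 1·(y − -3) = 0.
Expanding: -2*x + y + 5 = 0.


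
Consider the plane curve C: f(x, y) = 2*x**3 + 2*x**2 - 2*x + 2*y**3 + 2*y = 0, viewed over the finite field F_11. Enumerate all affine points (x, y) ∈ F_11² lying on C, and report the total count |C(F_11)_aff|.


Affine F_11-points: {(0, 0), (1, 2), (2, 9), (3, 0), (4, 9), (5, 5), (5, 7), (5, 10), (7, 0), (9, 1), (9, 4), (9, 6), (10, 2)}; count = 13.

For each of the 121 pairs (x, y) ∈ F_11², evaluate f(x, y) mod 11. Record the zeros.
  x = 0: [0↦0, 1↦4, 2↦9, 3↦5, 4↦4, 5↦7, 6↦4, 7↦7, 8↦6, 9↦2, 10↦7]  zeros at y ∈ {0}
  x = 1: [0↦2, 1↦6, 2↦0, 3↦7, 4↦6, 5↦9, 6↦6, 7↦9, 8↦8, 9↦4, 10↦9]  zeros at y ∈ {2}
  x = 2: [0↦9, 1↦2, 2↦7, 3↦3, 4↦2, 5↦5, 6↦2, 7↦5, 8↦4, 9↦0, 10↦5]  zeros at y ∈ {9}
  x = 3: [0↦0, 1↦4, 2↦9, 3↦5, 4↦4, 5↦7, 6↦4, 7↦7, 8↦6, 9↦2, 10↦7]  zeros at y ∈ {0}
  x = 4: [0↦9, 1↦2, 2↦7, 3↦3, 4↦2, 5↦5, 6↦2, 7↦5, 8↦4, 9↦0, 10↦5]  zeros at y ∈ {9}
  x = 5: [0↦4, 1↦8, 2↦2, 3↦9, 4↦8, 5↦0, 6↦8, 7↦0, 8↦10, 9↦6, 10↦0]  zeros at y ∈ {5, 7, 10}
  x = 6: [0↦8, 1↦1, 2↦6, 3↦2, 4↦1, 5↦4, 6↦1, 7↦4, 8↦3, 9↦10, 10↦4]  zeros at y ∈ ∅
  x = 7: [0↦0, 1↦4, 2↦9, 3↦5, 4↦4, 5↦7, 6↦4, 7↦7, 8↦6, 9↦2, 10↦7]  zeros at y ∈ {0}
  x = 8: [0↦3, 1↦7, 2↦1, 3↦8, 4↦7, 5↦10, 6↦7, 7↦10, 8↦9, 9↦5, 10↦10]  zeros at y ∈ ∅
  x = 9: [0↦7, 1↦0, 2↦5, 3↦1, 4↦0, 5↦3, 6↦0, 7↦3, 8↦2, 9↦9, 10↦3]  zeros at y ∈ {1, 4, 6}
  x = 10: [0↦2, 1↦6, 2↦0, 3↦7, 4↦6, 5↦9, 6↦6, 7↦9, 8↦8, 9↦4, 10↦9]  zeros at y ∈ {2}
Collecting zeros: affine points = {(0, 0), (1, 2), (2, 9), (3, 0), (4, 9), (5, 5), (5, 7), (5, 10), (7, 0), (9, 1), (9, 4), (9, 6), (10, 2)}.
Total count |C(F_11)_aff| = 13.


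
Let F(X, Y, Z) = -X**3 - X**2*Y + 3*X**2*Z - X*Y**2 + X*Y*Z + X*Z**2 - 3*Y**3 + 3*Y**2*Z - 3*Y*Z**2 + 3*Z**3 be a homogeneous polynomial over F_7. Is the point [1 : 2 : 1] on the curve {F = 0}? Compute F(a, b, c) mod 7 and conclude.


F(1,2,1) ≡ 5 (mod 7); P is NOT on the curve.

Evaluate F(1, 2, 1) term-by-term (mod 7).
  -X**3 ↦ -1·1·1·1 = -1
  -X**2*Y ↦ -1·1·2·1 = -2
  3*X**2*Z ↦ 3·1·1·1 = 3
  -X*Y**2 ↦ -1·1·4·1 = -4
  X*Y*Z ↦ 1·1·2·1 = 2
  X*Z**2 ↦ 1·1·1·1 = 1
  -3*Y**3 ↦ -3·1·8·1 = -24
  3*Y**2*Z ↦ 3·1·4·1 = 12
  -3*Y*Z**2 ↦ -3·1·2·1 = -6
  3*Z**3 ↦ 3·1·1·1 = 3
Sum: F(1, 2, 1) = (-1) + (-2) + (3) + (-4) + (2) + (1) + (-24) + (12) + (-6) + (3) = -16.
Reducing mod 7: -16 ≡ 5 (mod 7).
Since F(a, b, c) ≡ 5 ≠ 0 (mod 7), P does NOT lie on the curve.


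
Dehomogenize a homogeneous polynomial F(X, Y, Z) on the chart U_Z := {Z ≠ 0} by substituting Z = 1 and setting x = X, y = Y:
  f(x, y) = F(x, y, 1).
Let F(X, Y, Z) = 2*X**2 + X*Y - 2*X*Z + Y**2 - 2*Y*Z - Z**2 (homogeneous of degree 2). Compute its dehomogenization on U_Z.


f(x, y) = 2*x**2 + x*y - 2*x + y**2 - 2*y - 1

On U_Z we set Z = 1. Each monomial c·X^i·Y^j·Z^k in F becomes c·x^i·y^j·1^k = c·x^i·y^j.
Substituting Z = 1: F(X, Y, 1) = 2*x**2 + x*y - 2*x + y**2 - 2*y - 1.
Note: deg(f) ≤ deg(F) = 2; strict inequality happens when F is divisible by Z (lost terms).


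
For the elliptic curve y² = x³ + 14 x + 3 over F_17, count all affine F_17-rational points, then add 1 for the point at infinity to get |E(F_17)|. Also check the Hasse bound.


Affine points = {(1, 1), (1, 16), (3, 2), (3, 15), (4, 2), (4, 15), (7, 6), (7, 11), (8, 7), (8, 10), (9, 5), (9, 12), (10, 2), (10, 15), (11, 3), (11, 14), (13, 6), (13, 11), (14, 6), (14, 11), (15, 1), (15, 16)}; affine count = 22; |E(F_17)| = 23.

Discriminant check: Δ ∝ 4a³ + 27b² = 4·14³ + 27·3² = 4·2744 + 27·9 ≡ 16 (mod 17). Nonzero ⇒ E is nonsingular.
For each x ∈ F_17, compute rhs = x³ + 14·x + 3 mod 17, then count y ∈ F_17 with y² ≡ rhs.
  x = 0: rhs = 3, matching y values: none (0 points).
  x = 1: rhs = 1, matching y values: 1, 16 (2 points).
  x = 2: rhs = 5, matching y values: none (0 points).
  x = 3: rhs = 4, matching y values: 2, 15 (2 points).
  x = 4: rhs = 4, matching y values: 2, 15 (2 points).
  x = 5: rhs = 11, matching y values: none (0 points).
  x = 6: rhs = 14, matching y values: none (0 points).
  x = 7: rhs = 2, matching y values: 6, 11 (2 points).
  x = 8: rhs = 15, matching y values: 7, 10 (2 points).
  x = 9: rhs = 8, matching y values: 5, 12 (2 points).
  x = 10: rhs = 4, matching y values: 2, 15 (2 points).
  x = 11: rhs = 9, matching y values: 3, 14 (2 points).
  x = 12: rhs = 12, matching y values: none (0 points).
  x = 13: rhs = 2, matching y values: 6, 11 (2 points).
  x = 14: rhs = 2, matching y values: 6, 11 (2 points).
  x = 15: rhs = 1, matching y values: 1, 16 (2 points).
  x = 16: rhs = 5, matching y values: none (0 points).
Total affine count: 22.
Full point count |E(F_17)| = 22 + 1 = 23.
Hasse bound: |23 − (17+1)| = |5| = 5 ≤ 2√17 ≈ 8.2462 ✓.


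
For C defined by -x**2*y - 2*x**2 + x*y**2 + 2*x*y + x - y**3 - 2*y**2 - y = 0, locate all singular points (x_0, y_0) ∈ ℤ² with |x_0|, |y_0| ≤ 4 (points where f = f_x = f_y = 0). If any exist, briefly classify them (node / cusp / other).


Singular points: {(0, -1)}; classification: node.

Compute partial derivatives:
  f_x = -2*x*y - 4*x + y**2 + 2*y + 1.
  f_y = -x**2 + 2*x*y + 2*x - 3*y**2 - 4*y - 1.
Scan x_0 ∈ {−4, ..., 4}. For each x_0, f_y(x_0, y) is a polynomial in y; find its integer roots y ∈ {−4, ..., 4}, then test f_x and f at those candidates.
  x = -4: f_y(-4, y) = -3*y**2 - 12*y - 25; no integer root y with |y| ≤ 4.
  x = -3: f_y(-3, y) = -3*y**2 - 10*y - 16; no integer root y with |y| ≤ 4.
  x = -2: f_y(-2, y) = -3*y**2 - 8*y - 9; no integer root y with |y| ≤ 4.
  x = -1: f_y(-1, y) = -3*y**2 - 6*y - 4; no integer root y with |y| ≤ 4.
  x = 0: f_y(0, y) = -3*y**2 - 4*y - 1; vanishes at y ∈ {-1}. (0, -1): f_x = 0, f = 0 — SINGULAR.
  x = 1: f_y(1, y) = -3*y**2 - 2*y; vanishes at y ∈ {0}. (1, 0): f_x = -3 ≠ 0.
  x = 2: f_y(2, y) = -3*y**2 - 1; no integer root y with |y| ≤ 4.
  x = 3: f_y(3, y) = -3*y**2 + 2*y - 4; no integer root y with |y| ≤ 4.
  x = 4: f_y(4, y) = -3*y**2 + 4*y - 9; no integer root y with |y| ≤ 4.
Only singular point on the grid: (0, -1).
Classify: substitute x = 0 + u, y = -1 + v and expand: f = -u**2*v - u**2 + u*v**2 - v**3 + v**2.
No constant or linear terms (consistent with a singular point). Quadratic part: -u**2 + v**2. Cubic part: -u**2*v + u*v**2 - v**3.
The quadratic part v**2 - u**2 = (v − u)(v + u) splits into two distinct linear factors, so there are two distinct tangent lines y − -1 = ±(x − 0) — this is a node (ordinary double point).
Classification: node.


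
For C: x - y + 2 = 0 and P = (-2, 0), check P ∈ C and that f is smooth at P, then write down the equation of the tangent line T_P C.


Tangent line at P: x - y + 2 = 0.

Step 1: f(-2, 0) = 0, so P lies on C.
Step 2: partial derivatives
  f_x(x, y) = 1, f_y(x, y) = -1.
  f_x(P) = 1, f_y(P) = -1 (gradient nonzero, so P is smooth).
Step 3: tangent line at P: 1·(x − -2) + -1·(y − 0) = 0.
Expanding: x - y + 2 = 0.


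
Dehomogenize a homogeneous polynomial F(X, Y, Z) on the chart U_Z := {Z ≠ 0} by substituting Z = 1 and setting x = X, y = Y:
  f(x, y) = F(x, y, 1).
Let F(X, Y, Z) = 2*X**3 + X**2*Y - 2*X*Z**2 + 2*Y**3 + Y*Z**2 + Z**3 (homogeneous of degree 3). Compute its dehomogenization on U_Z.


f(x, y) = 2*x**3 + x**2*y - 2*x + 2*y**3 + y + 1

On U_Z we set Z = 1. Each monomial c·X^i·Y^j·Z^k in F becomes c·x^i·y^j·1^k = c·x^i·y^j.
Substituting Z = 1: F(X, Y, 1) = 2*x**3 + x**2*y - 2*x + 2*y**3 + y + 1.
Note: deg(f) ≤ deg(F) = 3; strict inequality happens when F is divisible by Z (lost terms).


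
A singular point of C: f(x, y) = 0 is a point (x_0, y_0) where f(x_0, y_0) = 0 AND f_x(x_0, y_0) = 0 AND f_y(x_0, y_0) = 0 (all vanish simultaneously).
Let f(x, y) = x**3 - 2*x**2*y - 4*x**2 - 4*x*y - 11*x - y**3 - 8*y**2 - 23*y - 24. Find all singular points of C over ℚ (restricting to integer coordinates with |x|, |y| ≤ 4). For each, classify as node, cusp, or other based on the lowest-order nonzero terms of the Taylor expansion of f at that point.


Singular points: {(-1, -3)}; classification: node.

Compute partial derivatives:
  f_x = 3*x**2 - 4*x*y - 8*x - 4*y - 11.
  f_y = -2*x**2 - 4*x - 3*y**2 - 16*y - 23.
Scan x_0 ∈ {−4, ..., 4}. For each x_0, f_y(x_0, y) is a polynomial in y; find its integer roots y ∈ {−4, ..., 4}, then test f_x and f at those candidates.
  x = -4: f_y(-4, y) = -3*y**2 - 16*y - 39; no integer root y with |y| ≤ 4.
  x = -3: f_y(-3, y) = -3*y**2 - 16*y - 29; no integer root y with |y| ≤ 4.
  x = -2: f_y(-2, y) = -3*y**2 - 16*y - 23; no integer root y with |y| ≤ 4.
  x = -1: f_y(-1, y) = -3*y**2 - 16*y - 21; vanishes at y ∈ {-3}. (-1, -3): f_x = 0, f = 0 — SINGULAR.
  x = 0: f_y(0, y) = -3*y**2 - 16*y - 23; no integer root y with |y| ≤ 4.
  x = 1: f_y(1, y) = -3*y**2 - 16*y - 29; no integer root y with |y| ≤ 4.
  x = 2: f_y(2, y) = -3*y**2 - 16*y - 39; no integer root y with |y| ≤ 4.
  x = 3: f_y(3, y) = -3*y**2 - 16*y - 53; no integer root y with |y| ≤ 4.
  x = 4: f_y(4, y) = -3*y**2 - 16*y - 71; no integer root y with |y| ≤ 4.
Only singular point on the grid: (-1, -3).
Classify: substitute x = -1 + u, y = -3 + v and expand: f = u**3 - 2*u**2*v - u**2 - v**3 + v**2.
No constant or linear terms (consistent with a singular point). Quadratic part: -u**2 + v**2. Cubic part: u**3 - 2*u**2*v - v**3.
The quadratic part v**2 - u**2 = (v − u)(v + u) splits into two distinct linear factors, so there are two distinct tangent lines y − -3 = ±(x − -1) — this is a node (ordinary double point).
Classification: node.


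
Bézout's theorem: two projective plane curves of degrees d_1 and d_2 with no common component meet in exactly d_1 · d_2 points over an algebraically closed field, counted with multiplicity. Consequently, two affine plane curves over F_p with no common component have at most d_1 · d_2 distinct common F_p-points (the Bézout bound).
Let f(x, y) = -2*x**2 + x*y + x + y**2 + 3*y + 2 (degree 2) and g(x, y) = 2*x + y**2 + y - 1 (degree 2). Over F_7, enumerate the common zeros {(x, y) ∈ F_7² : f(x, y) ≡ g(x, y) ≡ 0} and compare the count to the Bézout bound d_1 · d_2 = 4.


Common zeros: {(3, 5)}; count = 1; Bézout bound = 4.

deg(f) = 2, deg(g) = 2, so Bézout bound = 4.
Scan x ∈ F_7. For each x, list the y ∈ F_7 with f(x, y) ≡ 0 and those with g(x, y) ≡ 0 (mod 7); the common zeros in that column are the intersection.
  x = 0: f ≡ 0 at y ∈ {5, 6}; g ≡ 0 at y ∈ ∅; common: ∅.
  x = 1: f ≡ 0 at y ∈ ∅; g ≡ 0 at y ∈ {2, 4}; common: ∅.
  x = 2: f ≡ 0 at y ∈ ∅; g ≡ 0 at y ∈ ∅; common: ∅.
  x = 3: f ≡ 0 at y ∈ {3, 5}; g ≡ 0 at y ∈ {1, 5}; common: {5}.
  x = 4: f ≡ 0 at y ∈ ∅; g ≡ 0 at y ∈ {0, 6}; common: ∅.
  x = 5: f ≡ 0 at y ∈ ∅; g ≡ 0 at y ∈ {3}; common: ∅.
  x = 6: f ≡ 0 at y ∈ {2, 3}; g ≡ 0 at y ∈ ∅; common: ∅.
Collecting: common zeros = {(3, 5)}, so the count is 1.
Comparison with the Bézout bound: 1 ≤ 4 = deg(f)·deg(g), as expected for curves with no common component (the affine F_7-count falls short of the bound because intersections may lie at infinity, over extension fields, or carry multiplicity).


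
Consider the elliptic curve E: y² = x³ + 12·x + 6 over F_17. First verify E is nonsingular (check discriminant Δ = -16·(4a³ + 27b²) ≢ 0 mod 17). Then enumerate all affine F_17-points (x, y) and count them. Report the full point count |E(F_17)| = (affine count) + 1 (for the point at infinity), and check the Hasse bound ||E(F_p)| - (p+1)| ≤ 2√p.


Affine points = {(1, 6), (1, 11), (2, 2), (2, 15), (3, 1), (3, 16), (4, 4), (4, 13), (5, 2), (5, 15), (7, 5), (7, 12), (8, 6), (8, 11), (10, 2), (10, 15), (12, 5), (12, 12), (13, 8), (13, 9), (15, 5), (15, 12)}; affine count = 22; |E(F_17)| = 23.

Discriminant check: Δ ∝ 4a³ + 27b² = 4·12³ + 27·6² = 4·1728 + 27·36 ≡ 13 (mod 17). Nonzero ⇒ E is nonsingular.
For each x ∈ F_17, compute rhs = x³ + 12·x + 6 mod 17, then count y ∈ F_17 with y² ≡ rhs.
  x = 0: rhs = 6, matching y values: none (0 points).
  x = 1: rhs = 2, matching y values: 6, 11 (2 points).
  x = 2: rhs = 4, matching y values: 2, 15 (2 points).
  x = 3: rhs = 1, matching y values: 1, 16 (2 points).
  x = 4: rhs = 16, matching y values: 4, 13 (2 points).
  x = 5: rhs = 4, matching y values: 2, 15 (2 points).
  x = 6: rhs = 5, matching y values: none (0 points).
  x = 7: rhs = 8, matching y values: 5, 12 (2 points).
  x = 8: rhs = 2, matching y values: 6, 11 (2 points).
  x = 9: rhs = 10, matching y values: none (0 points).
  x = 10: rhs = 4, matching y values: 2, 15 (2 points).
  x = 11: rhs = 7, matching y values: none (0 points).
  x = 12: rhs = 8, matching y values: 5, 12 (2 points).
  x = 13: rhs = 13, matching y values: 8, 9 (2 points).
  x = 14: rhs = 11, matching y values: none (0 points).
  x = 15: rhs = 8, matching y values: 5, 12 (2 points).
  x = 16: rhs = 10, matching y values: none (0 points).
Total affine count: 22.
Full point count |E(F_17)| = 22 + 1 = 23.
Hasse bound: |23 − (17+1)| = |5| = 5 ≤ 2√17 ≈ 8.2462 ✓.


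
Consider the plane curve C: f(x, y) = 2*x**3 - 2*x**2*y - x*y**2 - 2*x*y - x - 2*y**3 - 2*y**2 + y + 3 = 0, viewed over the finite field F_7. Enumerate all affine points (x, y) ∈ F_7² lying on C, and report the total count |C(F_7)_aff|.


Affine F_7-points: {(0, 1), (1, 5), (2, 1), (3, 2), (4, 3), (6, 1)}; count = 6.

For each of the 49 pairs (x, y) ∈ F_7², evaluate f(x, y) mod 7. Record the zeros.
  x = 0: [0↦3, 1↦0, 2↦2, 3↦4, 4↦1, 5↦2, 6↦2]  zeros at y ∈ {1}
  x = 1: [0↦4, 1↦3, 2↦5, 3↦5, 4↦5, 5↦0, 6↦6]  zeros at y ∈ {5}
  x = 2: [0↦3, 1↦0, 2↦5, 3↦6, 4↦5, 5↦4, 6↦5]  zeros at y ∈ {1}
  x = 3: [0↦5, 1↦3, 2↦0, 3↦5, 4↦6, 5↦5, 6↦4]  zeros at y ∈ {2}
  x = 4: [0↦1, 1↦3, 2↦2, 3↦0, 4↦6, 5↦1, 6↦1]  zeros at y ∈ {3}
  x = 5: [0↦3, 1↦5, 2↦2, 3↦3, 4↦3, 5↦4, 6↦1]  zeros at y ∈ ∅
  x = 6: [0↦2, 1↦0, 2↦5, 3↦5, 4↦2, 5↦5, 6↦2]  zeros at y ∈ {1}
Collecting zeros: affine points = {(0, 1), (1, 5), (2, 1), (3, 2), (4, 3), (6, 1)}.
Total count |C(F_7)_aff| = 6.


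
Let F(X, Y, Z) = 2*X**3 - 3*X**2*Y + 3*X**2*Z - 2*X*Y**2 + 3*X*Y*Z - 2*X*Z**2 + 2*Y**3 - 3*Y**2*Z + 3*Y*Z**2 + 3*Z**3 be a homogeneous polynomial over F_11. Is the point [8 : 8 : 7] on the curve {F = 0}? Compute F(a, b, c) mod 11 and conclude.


F(8,8,7) ≡ 9 (mod 11); P is NOT on the curve.

Evaluate F(8, 8, 7) term-by-term (mod 11).
  2*X**3 ↦ 2·512·1·1 = 1024
  -3*X**2*Y ↦ -3·64·8·1 = -1536
  3*X**2*Z ↦ 3·64·1·7 = 1344
  -2*X*Y**2 ↦ -2·8·64·1 = -1024
  3*X*Y*Z ↦ 3·8·8·7 = 1344
  -2*X*Z**2 ↦ -2·8·1·49 = -784
  2*Y**3 ↦ 2·1·512·1 = 1024
  -3*Y**2*Z ↦ -3·1·64·7 = -1344
  3*Y*Z**2 ↦ 3·1·8·49 = 1176
  3*Z**3 ↦ 3·1·1·343 = 1029
Sum: F(8, 8, 7) = (1024) + (-1536) + (1344) + (-1024) + (1344) + (-784) + (1024) + (-1344) + (1176) + (1029) = 2253.
Reducing mod 11: 2253 ≡ 9 (mod 11).
Since F(a, b, c) ≡ 9 ≠ 0 (mod 11), P does NOT lie on the curve.


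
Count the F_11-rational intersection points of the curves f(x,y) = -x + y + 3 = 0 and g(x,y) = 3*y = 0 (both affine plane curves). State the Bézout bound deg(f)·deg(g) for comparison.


Common zeros: {(3, 0)}; count = 1; Bézout bound = 1.

deg(f) = 1, deg(g) = 1, so Bézout bound = 1.
Scan x ∈ F_11. For each x, list the y ∈ F_11 with f(x, y) ≡ 0 and those with g(x, y) ≡ 0 (mod 11); the common zeros in that column are the intersection.
  x = 0: f ≡ 0 at y ∈ {8}; g ≡ 0 at y ∈ {0}; common: ∅.
  x = 1: f ≡ 0 at y ∈ {9}; g ≡ 0 at y ∈ {0}; common: ∅.
  x = 2: f ≡ 0 at y ∈ {10}; g ≡ 0 at y ∈ {0}; common: ∅.
  x = 3: f ≡ 0 at y ∈ {0}; g ≡ 0 at y ∈ {0}; common: {0}.
  x = 4: f ≡ 0 at y ∈ {1}; g ≡ 0 at y ∈ {0}; common: ∅.
  x = 5: f ≡ 0 at y ∈ {2}; g ≡ 0 at y ∈ {0}; common: ∅.
  x = 6: f ≡ 0 at y ∈ {3}; g ≡ 0 at y ∈ {0}; common: ∅.
  x = 7: f ≡ 0 at y ∈ {4}; g ≡ 0 at y ∈ {0}; common: ∅.
  x = 8: f ≡ 0 at y ∈ {5}; g ≡ 0 at y ∈ {0}; common: ∅.
  x = 9: f ≡ 0 at y ∈ {6}; g ≡ 0 at y ∈ {0}; common: ∅.
  x = 10: f ≡ 0 at y ∈ {7}; g ≡ 0 at y ∈ {0}; common: ∅.
Collecting: common zeros = {(3, 0)}, so the count is 1.
Comparison with the Bézout bound: 1 ≤ 1 = deg(f)·deg(g), as expected for curves with no common component (the bound is attained).


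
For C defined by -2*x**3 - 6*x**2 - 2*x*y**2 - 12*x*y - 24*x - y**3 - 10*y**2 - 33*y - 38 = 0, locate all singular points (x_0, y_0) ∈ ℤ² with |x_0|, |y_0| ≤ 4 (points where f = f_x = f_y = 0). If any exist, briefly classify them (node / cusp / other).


Singular points: {(-1, -3)}; classification: cusp.

Compute partial derivatives:
  f_x = -6*x**2 - 12*x - 2*y**2 - 12*y - 24.
  f_y = -4*x*y - 12*x - 3*y**2 - 20*y - 33.
Scan x_0 ∈ {−4, ..., 4}. For each x_0, f_y(x_0, y) is a polynomial in y; find its integer roots y ∈ {−4, ..., 4}, then test f_x and f at those candidates.
  x = -4: f_y(-4, y) = -3*y**2 - 4*y + 15; vanishes at y ∈ {-3}. (-4, -3): f_x = -54 ≠ 0.
  x = -3: f_y(-3, y) = -3*y**2 - 8*y + 3; vanishes at y ∈ {-3}. (-3, -3): f_x = -24 ≠ 0.
  x = -2: f_y(-2, y) = -3*y**2 - 12*y - 9; vanishes at y ∈ {-3, -1}. (-2, -3): f_x = -6 ≠ 0; (-2, -1): f_x = -14 ≠ 0.
  x = -1: f_y(-1, y) = -3*y**2 - 16*y - 21; vanishes at y ∈ {-3}. (-1, -3): f_x = 0, f = 0 — SINGULAR.
  x = 0: f_y(0, y) = -3*y**2 - 20*y - 33; vanishes at y ∈ {-3}. (0, -3): f_x = -6 ≠ 0.
  x = 1: f_y(1, y) = -3*y**2 - 24*y - 45; vanishes at y ∈ {-3}. (1, -3): f_x = -24 ≠ 0.
  x = 2: f_y(2, y) = -3*y**2 - 28*y - 57; vanishes at y ∈ {-3}. (2, -3): f_x = -54 ≠ 0.
  x = 3: f_y(3, y) = -3*y**2 - 32*y - 69; vanishes at y ∈ {-3}. (3, -3): f_x = -96 ≠ 0.
  x = 4: f_y(4, y) = -3*y**2 - 36*y - 81; vanishes at y ∈ {-3}. (4, -3): f_x = -150 ≠ 0.
Only singular point on the grid: (-1, -3).
Classify: substitute x = -1 + u, y = -3 + v and expand: f = -2*u**3 - 2*u*v**2 - v**3 + v**2.
No constant or linear terms (consistent with a singular point). Quadratic part: v**2. Cubic part: -2*u**3 - 2*u*v**2 - v**3.
The quadratic part v**2 is a perfect square, so there is a single (double) tangent line v = 0, i.e. y = -3. Restricting the cubic part to that line (v = 0) leaves -2*u**3 ≠ 0, so f is not divisible by v and the branch is v² ≈ 2*u**3 to lowest order — this is a cusp.
Classification: cusp.


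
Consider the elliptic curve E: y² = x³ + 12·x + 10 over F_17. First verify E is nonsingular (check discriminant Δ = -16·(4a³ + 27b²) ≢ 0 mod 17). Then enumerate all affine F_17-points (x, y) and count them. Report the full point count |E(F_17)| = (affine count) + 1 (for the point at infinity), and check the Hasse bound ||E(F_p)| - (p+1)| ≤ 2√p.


Affine points = {(2, 5), (2, 12), (5, 5), (5, 12), (6, 3), (6, 14), (10, 5), (10, 12), (13, 0), (14, 7), (14, 10)}; affine count = 11; |E(F_17)| = 12.

Discriminant check: Δ ∝ 4a³ + 27b² = 4·12³ + 27·10² = 4·1728 + 27·100 ≡ 7 (mod 17). Nonzero ⇒ E is nonsingular.
For each x ∈ F_17, compute rhs = x³ + 12·x + 10 mod 17, then count y ∈ F_17 with y² ≡ rhs.
  x = 0: rhs = 10, matching y values: none (0 points).
  x = 1: rhs = 6, matching y values: none (0 points).
  x = 2: rhs = 8, matching y values: 5, 12 (2 points).
  x = 3: rhs = 5, matching y values: none (0 points).
  x = 4: rhs = 3, matching y values: none (0 points).
  x = 5: rhs = 8, matching y values: 5, 12 (2 points).
  x = 6: rhs = 9, matching y values: 3, 14 (2 points).
  x = 7: rhs = 12, matching y values: none (0 points).
  x = 8: rhs = 6, matching y values: none (0 points).
  x = 9: rhs = 14, matching y values: none (0 points).
  x = 10: rhs = 8, matching y values: 5, 12 (2 points).
  x = 11: rhs = 11, matching y values: none (0 points).
  x = 12: rhs = 12, matching y values: none (0 points).
  x = 13: rhs = 0, matching y values: 0 (1 points).
  x = 14: rhs = 15, matching y values: 7, 10 (2 points).
  x = 15: rhs = 12, matching y values: none (0 points).
  x = 16: rhs = 14, matching y values: none (0 points).
Total affine count: 11.
Full point count |E(F_17)| = 11 + 1 = 12.
Hasse bound: |12 − (17+1)| = |-6| = 6 ≤ 2√17 ≈ 8.2462 ✓.


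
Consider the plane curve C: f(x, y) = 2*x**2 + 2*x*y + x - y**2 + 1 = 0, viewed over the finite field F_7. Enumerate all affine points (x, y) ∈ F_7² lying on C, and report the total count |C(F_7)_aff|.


Affine F_7-points: {(0, 1), (0, 6), (2, 1), (2, 3), (4, 2), (4, 6), (5, 0), (5, 3)}; count = 8.

For each of the 49 pairs (x, y) ∈ F_7², evaluate f(x, y) mod 7. Record the zeros.
  x = 0: [0↦1, 1↦0, 2↦4, 3↦6, 4↦6, 5↦4, 6↦0]  zeros at y ∈ {1, 6}
  x = 1: [0↦4, 1↦5, 2↦4, 3↦1, 4↦3, 5↦3, 6↦1]  zeros at y ∈ ∅
  x = 2: [0↦4, 1↦0, 2↦1, 3↦0, 4↦4, 5↦6, 6↦6]  zeros at y ∈ {1, 3}
  x = 3: [0↦1, 1↦6, 2↦2, 3↦3, 4↦2, 5↦6, 6↦1]  zeros at y ∈ ∅
  x = 4: [0↦2, 1↦2, 2↦0, 3↦3, 4↦4, 5↦3, 6↦0]  zeros at y ∈ {2, 6}
  x = 5: [0↦0, 1↦2, 2↦2, 3↦0, 4↦3, 5↦4, 6↦3]  zeros at y ∈ {0, 3}
  x = 6: [0↦2, 1↦6, 2↦1, 3↦1, 4↦6, 5↦2, 6↦3]  zeros at y ∈ ∅
Collecting zeros: affine points = {(0, 1), (0, 6), (2, 1), (2, 3), (4, 2), (4, 6), (5, 0), (5, 3)}.
Total count |C(F_7)_aff| = 8.


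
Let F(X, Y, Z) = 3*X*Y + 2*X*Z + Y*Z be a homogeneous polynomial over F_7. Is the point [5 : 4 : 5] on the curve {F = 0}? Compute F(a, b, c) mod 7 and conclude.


F(5,4,5) ≡ 4 (mod 7); P is NOT on the curve.

Evaluate F(5, 4, 5) term-by-term (mod 7).
  3*X*Y ↦ 3·5·4·1 = 60
  2*X*Z ↦ 2·5·1·5 = 50
  Y*Z ↦ 1·1·4·5 = 20
Sum: F(5, 4, 5) = (60) + (50) + (20) = 130.
Reducing mod 7: 130 ≡ 4 (mod 7).
Since F(a, b, c) ≡ 4 ≠ 0 (mod 7), P does NOT lie on the curve.


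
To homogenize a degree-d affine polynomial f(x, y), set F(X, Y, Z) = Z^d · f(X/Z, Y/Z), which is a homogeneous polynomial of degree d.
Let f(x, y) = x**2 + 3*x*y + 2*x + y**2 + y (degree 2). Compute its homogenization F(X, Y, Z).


F(X, Y, Z) = X**2 + 3*X*Y + 2*X*Z + Y**2 + Y*Z

deg(f) = 2.
Substitute x = X/Z, y = Y/Z into f, then multiply by Z^2.
  monomial 1·x^2·y^0 ↦ 1·X^2·Y^0·Z^0.
  monomial 3·x^1·y^1 ↦ 3·X^1·Y^1·Z^0.
  monomial 2·x^1·y^0 ↦ 2·X^1·Y^0·Z^1.
  monomial 1·x^0·y^2 ↦ 1·X^0·Y^2·Z^0.
  monomial 1·x^0·y^1 ↦ 1·X^0·Y^1·Z^1.
Collecting: F(X, Y, Z) = X**2 + 3*X*Y + 2*X*Z + Y**2 + Y*Z.


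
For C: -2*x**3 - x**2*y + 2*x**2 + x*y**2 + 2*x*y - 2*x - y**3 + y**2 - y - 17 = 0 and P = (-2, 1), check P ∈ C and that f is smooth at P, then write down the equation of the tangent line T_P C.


Tangent line at P: -27*x - 14*y - 40 = 0.

Step 1: f(-2, 1) = 0, so P lies on C.
Step 2: partial derivatives
  f_x(x, y) = -6*x**2 - 2*x*y + 4*x + y**2 + 2*y - 2, f_y(x, y) = -x**2 + 2*x*y + 2*x - 3*y**2 + 2*y - 1.
  f_x(P) = -27, f_y(P) = -14 (gradient nonzero, so P is smooth).
Step 3: tangent line at P: -27·(x − -2) + -14·(y − 1) = 0.
Expanding: -27*x - 14*y - 40 = 0.


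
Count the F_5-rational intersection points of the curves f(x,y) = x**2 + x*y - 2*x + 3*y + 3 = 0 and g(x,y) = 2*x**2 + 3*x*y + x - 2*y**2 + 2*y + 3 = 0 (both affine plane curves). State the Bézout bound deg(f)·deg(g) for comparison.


Common zeros: ∅; count = 0; Bézout bound = 4.

deg(f) = 2, deg(g) = 2, so Bézout bound = 4.
Scan x ∈ F_5. For each x, list the y ∈ F_5 with f(x, y) ≡ 0 and those with g(x, y) ≡ 0 (mod 5); the common zeros in that column are the intersection.
  x = 0: f ≡ 0 at y ∈ {4}; g ≡ 0 at y ∈ ∅; common: ∅.
  x = 1: f ≡ 0 at y ∈ {2}; g ≡ 0 at y ∈ ∅; common: ∅.
  x = 2: f ≡ 0 at y ∈ ∅; g ≡ 0 at y ∈ ∅; common: ∅.
  x = 3: f ≡ 0 at y ∈ {4}; g ≡ 0 at y ∈ ∅; common: ∅.
  x = 4: f ≡ 0 at y ∈ {2}; g ≡ 0 at y ∈ ∅; common: ∅.
Collecting: common zeros = ∅, so the count is 0.
Comparison with the Bézout bound: 0 ≤ 4 = deg(f)·deg(g), as expected for curves with no common component (the affine F_5-count falls short of the bound because intersections may lie at infinity, over extension fields, or carry multiplicity).


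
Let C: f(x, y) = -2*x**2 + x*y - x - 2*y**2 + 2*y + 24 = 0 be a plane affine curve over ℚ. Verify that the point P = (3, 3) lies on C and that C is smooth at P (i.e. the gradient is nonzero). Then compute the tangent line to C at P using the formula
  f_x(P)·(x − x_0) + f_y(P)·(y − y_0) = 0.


Tangent line at P: -10*x - 7*y + 51 = 0.

Step 1: f(3, 3) = 0, so P lies on C.
Step 2: partial derivatives
  f_x(x, y) = -4*x + y - 1, f_y(x, y) = x - 4*y + 2.
  f_x(P) = -10, f_y(P) = -7 (gradient nonzero, so P is smooth).
Step 3: tangent line at P: -10·(x − 3) + -7·(y − 3) = 0.
Expanding: -10*x - 7*y + 51 = 0.


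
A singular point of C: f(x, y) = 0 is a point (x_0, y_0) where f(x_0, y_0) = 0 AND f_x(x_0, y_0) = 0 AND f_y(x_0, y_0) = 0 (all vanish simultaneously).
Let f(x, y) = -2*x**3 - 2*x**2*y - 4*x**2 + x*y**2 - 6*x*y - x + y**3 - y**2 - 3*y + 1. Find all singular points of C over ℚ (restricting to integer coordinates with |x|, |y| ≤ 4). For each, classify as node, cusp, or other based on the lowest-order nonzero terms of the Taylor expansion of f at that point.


Singular points: {(-1, 1)}; classification: cusp.

Compute partial derivatives:
  f_x = -6*x**2 - 4*x*y - 8*x + y**2 - 6*y - 1.
  f_y = -2*x**2 + 2*x*y - 6*x + 3*y**2 - 2*y - 3.
Scan x_0 ∈ {−4, ..., 4}. For each x_0, f_y(x_0, y) is a polynomial in y; find its integer roots y ∈ {−4, ..., 4}, then test f_x and f at those candidates.
  x = -4: f_y(-4, y) = 3*y**2 - 10*y - 11; no integer root y with |y| ≤ 4.
  x = -3: f_y(-3, y) = 3*y**2 - 8*y - 3; vanishes at y ∈ {3}. (-3, 3): f_x = -4 ≠ 0.
  x = -2: f_y(-2, y) = 3*y**2 - 6*y + 1; no integer root y with |y| ≤ 4.
  x = -1: f_y(-1, y) = 3*y**2 - 4*y + 1; vanishes at y ∈ {1}. (-1, 1): f_x = 0, f = 0 — SINGULAR.
  x = 0: f_y(0, y) = 3*y**2 - 2*y - 3; no integer root y with |y| ≤ 4.
  x = 1: f_y(1, y) = 3*y**2 - 11; no integer root y with |y| ≤ 4.
  x = 2: f_y(2, y) = 3*y**2 + 2*y - 23; no integer root y with |y| ≤ 4.
  x = 3: f_y(3, y) = 3*y**2 + 4*y - 39; vanishes at y ∈ {3}. (3, 3): f_x = -124 ≠ 0.
  x = 4: f_y(4, y) = 3*y**2 + 6*y - 59; no integer root y with |y| ≤ 4.
Only singular point on the grid: (-1, 1).
Classify: substitute x = -1 + u, y = 1 + v and expand: f = -2*u**3 - 2*u**2*v + u*v**2 + v**3 + v**2.
No constant or linear terms (consistent with a singular point). Quadratic part: v**2. Cubic part: -2*u**3 - 2*u**2*v + u*v**2 + v**3.
The quadratic part v**2 is a perfect square, so there is a single (double) tangent line v = 0, i.e. y = 1. Restricting the cubic part to that line (v = 0) leaves -2*u**3 ≠ 0, so f is not divisible by v and the branch is v² ≈ 2*u**3 to lowest order — this is a cusp.
Classification: cusp.


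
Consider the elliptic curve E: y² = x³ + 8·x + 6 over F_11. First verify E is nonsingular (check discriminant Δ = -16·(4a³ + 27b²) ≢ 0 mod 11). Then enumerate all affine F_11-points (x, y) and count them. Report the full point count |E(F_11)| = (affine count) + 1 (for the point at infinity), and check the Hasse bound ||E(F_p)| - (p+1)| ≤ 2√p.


Affine points = {(1, 2), (1, 9), (4, 5), (4, 6), (7, 3), (7, 8), (9, 2), (9, 9)}; affine count = 8; |E(F_11)| = 9.

Discriminant check: Δ ∝ 4a³ + 27b² = 4·8³ + 27·6² = 4·512 + 27·36 ≡ 6 (mod 11). Nonzero ⇒ E is nonsingular.
For each x ∈ F_11, compute rhs = x³ + 8·x + 6 mod 11, then count y ∈ F_11 with y² ≡ rhs.
  x = 0: rhs = 6, matching y values: none (0 points).
  x = 1: rhs = 4, matching y values: 2, 9 (2 points).
  x = 2: rhs = 8, matching y values: none (0 points).
  x = 3: rhs = 2, matching y values: none (0 points).
  x = 4: rhs = 3, matching y values: 5, 6 (2 points).
  x = 5: rhs = 6, matching y values: none (0 points).
  x = 6: rhs = 6, matching y values: none (0 points).
  x = 7: rhs = 9, matching y values: 3, 8 (2 points).
  x = 8: rhs = 10, matching y values: none (0 points).
  x = 9: rhs = 4, matching y values: 2, 9 (2 points).
  x = 10: rhs = 8, matching y values: none (0 points).
Total affine count: 8.
Full point count |E(F_11)| = 8 + 1 = 9.
Hasse bound: |9 − (11+1)| = |-3| = 3 ≤ 2√11 ≈ 6.6332 ✓.


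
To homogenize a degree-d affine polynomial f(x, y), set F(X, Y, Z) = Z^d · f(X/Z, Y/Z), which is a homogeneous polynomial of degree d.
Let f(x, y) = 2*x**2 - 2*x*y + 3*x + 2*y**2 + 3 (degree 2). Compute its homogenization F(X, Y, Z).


F(X, Y, Z) = 2*X**2 - 2*X*Y + 3*X*Z + 2*Y**2 + 3*Z**2

deg(f) = 2.
Substitute x = X/Z, y = Y/Z into f, then multiply by Z^2.
  monomial 2·x^2·y^0 ↦ 2·X^2·Y^0·Z^0.
  monomial -2·x^1·y^1 ↦ -2·X^1·Y^1·Z^0.
  monomial 3·x^1·y^0 ↦ 3·X^1·Y^0·Z^1.
  monomial 2·x^0·y^2 ↦ 2·X^0·Y^2·Z^0.
  monomial 3·x^0·y^0 ↦ 3·X^0·Y^0·Z^2.
Collecting: F(X, Y, Z) = 2*X**2 - 2*X*Y + 3*X*Z + 2*Y**2 + 3*Z**2.


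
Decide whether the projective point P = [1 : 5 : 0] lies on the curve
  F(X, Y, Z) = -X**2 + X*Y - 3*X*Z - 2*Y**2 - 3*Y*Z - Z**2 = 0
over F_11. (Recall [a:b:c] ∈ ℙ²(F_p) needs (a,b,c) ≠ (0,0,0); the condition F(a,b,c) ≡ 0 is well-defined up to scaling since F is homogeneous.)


F(1,5,0) ≡ 9 (mod 11); P is NOT on the curve.

Evaluate F(1, 5, 0) term-by-term (mod 11).
  -X**2 ↦ -1·1·1·1 = -1
  X*Y ↦ 1·1·5·1 = 5
  -3*X*Z ↦ -3·1·1·0 = 0
  -2*Y**2 ↦ -2·1·25·1 = -50
  -3*Y*Z ↦ -3·1·5·0 = 0
  -Z**2 ↦ -1·1·1·0 = 0
Sum: F(1, 5, 0) = (-1) + (5) + (0) + (-50) + (0) + (0) = -46.
Reducing mod 11: -46 ≡ 9 (mod 11).
Since F(a, b, c) ≡ 9 ≠ 0 (mod 11), P does NOT lie on the curve.


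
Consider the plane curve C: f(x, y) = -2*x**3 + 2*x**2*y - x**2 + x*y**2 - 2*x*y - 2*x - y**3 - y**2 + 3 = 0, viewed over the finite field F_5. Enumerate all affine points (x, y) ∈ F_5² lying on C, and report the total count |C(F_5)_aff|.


Affine F_5-points: {(1, 2), (3, 4)}; count = 2.

For each of the 25 pairs (x, y) ∈ F_5², evaluate f(x, y) mod 5. Record the zeros.
  x = 0: [0↦3, 1↦1, 2↦1, 3↦2, 4↦3]  zeros at y ∈ ∅
  x = 1: [0↦3, 1↦2, 2↦0, 3↦1, 4↦4]  zeros at y ∈ {2}
  x = 2: [0↦4, 1↦3, 2↦3, 3↦3, 4↦2]  zeros at y ∈ ∅
  x = 3: [0↦4, 1↦2, 2↦3, 3↦1, 4↦0]  zeros at y ∈ {4}
  x = 4: [0↦1, 1↦2, 2↦3, 3↦3, 4↦1]  zeros at y ∈ ∅
Collecting zeros: affine points = {(1, 2), (3, 4)}.
Total count |C(F_5)_aff| = 2.
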